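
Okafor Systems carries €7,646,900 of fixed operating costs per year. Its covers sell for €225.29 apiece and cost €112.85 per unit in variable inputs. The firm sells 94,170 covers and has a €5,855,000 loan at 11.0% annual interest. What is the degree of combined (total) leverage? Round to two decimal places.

4.61

Contribution at this volume is 94,170 × €112.44 = €10,588,474.80.
EBIT = €10,588,474.80 − €7,646,900 = €2,941,574.80. Interest = €644,050.00.
DOL = €10,588,474.80 ÷ €2,941,574.80 = 3.5996; DFL = €2,941,574.80 ÷ €2,297,524.80 = 1.2803.
Combined leverage = 3.5996 × 1.2803 = 4.6086.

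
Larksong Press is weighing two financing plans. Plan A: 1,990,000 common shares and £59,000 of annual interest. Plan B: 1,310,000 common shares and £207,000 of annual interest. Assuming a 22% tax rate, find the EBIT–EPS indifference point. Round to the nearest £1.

Set EPS_A = EPS_B: (EBIT − £59,000)(1 − 0.22) ÷ 1,990,000 = (EBIT − £207,000)(1 − 0.22) ÷ 1,310,000.
The (1 − t) factor cancels: (EBIT − 59,000) × 1,310,000 = (EBIT − 207,000) × 1,990,000.
Solving, EBIT = (207,000·1,990,000 − 59,000·1,310,000) / (1,990,000 − 1,310,000) = 334,640,000,000 / 680,000 = 492,117.65.

£492,118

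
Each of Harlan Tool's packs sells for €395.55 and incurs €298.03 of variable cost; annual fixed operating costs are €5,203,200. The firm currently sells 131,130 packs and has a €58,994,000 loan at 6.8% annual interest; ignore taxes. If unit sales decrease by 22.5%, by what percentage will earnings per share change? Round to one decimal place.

At 131,130 units, contribution = 131,130 × €97.52 = €12,787,797.60.
Operating income = contribution − fixed costs = €12,787,797.60 − €5,203,200 = €7,584,597.60.
Interest = €4,011,592.00, so EBIT − I = €3,573,005.60.
Degree of combined leverage = contribution ÷ (EBIT − I) = €12,787,797.60 ÷ €3,573,005.60 = 3.5790.
%ΔEPS = DCL × %ΔSales = 3.5790 × -22.5% = -80.5%.

-80.5%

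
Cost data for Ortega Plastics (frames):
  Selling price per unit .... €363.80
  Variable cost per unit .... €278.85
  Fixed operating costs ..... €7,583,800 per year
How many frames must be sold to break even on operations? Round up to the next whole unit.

89,274 frames

Each unit contributes €363.80 − €278.85 = €84.95.
Break-even volume = fixed costs ÷ CM per unit = €7,583,800 ÷ €84.95 = 89,273.69, so 89,274 frames.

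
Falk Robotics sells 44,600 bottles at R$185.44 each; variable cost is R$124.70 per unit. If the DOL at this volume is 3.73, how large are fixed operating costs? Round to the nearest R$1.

Contribution at this volume is 44,600 × R$60.74 = R$2,709,004.00.
DOL = contribution / EBIT, so EBIT = R$2,709,004.00 / 3.73 = R$726,274.53.
Fixed costs = CM − EBIT = R$2,709,004.00 − R$726,274.53 = R$1,982,729.

R$1,982,729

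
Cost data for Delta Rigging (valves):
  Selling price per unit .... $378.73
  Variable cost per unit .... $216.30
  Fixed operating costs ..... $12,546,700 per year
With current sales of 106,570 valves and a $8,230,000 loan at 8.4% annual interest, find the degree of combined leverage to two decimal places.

At 106,570 units, contribution = 106,570 × $162.43 = $17,310,165.10.
EBIT = $17,310,165.10 − $12,546,700 = $4,763,465.10. Interest = $691,320.00, so EBIT − I = $4,072,145.10.
DCL = contribution ÷ (EBIT − I) = $17,310,165.10 ÷ $4,072,145.10 = 4.2509.

4.25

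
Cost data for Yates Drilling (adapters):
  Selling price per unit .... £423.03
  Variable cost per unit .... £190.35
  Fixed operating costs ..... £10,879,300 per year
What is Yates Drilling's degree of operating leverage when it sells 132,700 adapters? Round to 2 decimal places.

1.54

Total contribution margin = 132,700 × £232.68 = £30,876,636.00.
Operating income = contribution − fixed costs = £30,876,636.00 − £10,879,300 = £19,997,336.00.
DOL = contribution ÷ EBIT = £30,876,636.00 ÷ £19,997,336.00 = 1.5440.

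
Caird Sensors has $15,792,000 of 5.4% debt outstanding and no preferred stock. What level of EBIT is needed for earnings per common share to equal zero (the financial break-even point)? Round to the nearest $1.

$852,768

Annual interest = 5.4% × $15,792,000 = $852,768.00.
Without preferred stock the financial break-even is simply EBIT = interest = $852,768.00.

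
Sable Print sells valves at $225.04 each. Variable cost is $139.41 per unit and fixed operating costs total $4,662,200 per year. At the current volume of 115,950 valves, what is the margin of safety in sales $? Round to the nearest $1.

Contribution margin per unit = $225.04 − $139.41 = $85.63. Break-even units = $4,662,200 ÷ $85.63 = 54,445.87; break-even revenue = 54,445.87 × $225.04 = $12,252,498.98.
Actual sales revenue = 115,950 × $225.04 = $26,093,388.00.
Margin of safety = $26,093,388.00 − $12,252,498.98 = $13,840,889.

$13,840,889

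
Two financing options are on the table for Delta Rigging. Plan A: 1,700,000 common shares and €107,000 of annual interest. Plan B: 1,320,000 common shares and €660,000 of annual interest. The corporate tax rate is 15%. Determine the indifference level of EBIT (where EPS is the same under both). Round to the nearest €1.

At indifference, (EBIT − 107,000)(1 − t)/1,700,000 = (EBIT − 660,000)(1 − t)/1,320,000.
Cancelling (1 − t) and cross-multiplying: 1,320,000·(EBIT − 107,000) = 1,700,000·(EBIT − 660,000).
Solving, EBIT = (660,000·1,700,000 − 107,000·1,320,000) / (1,700,000 − 1,320,000) = 980,760,000,000 / 380,000 = 2,580,947.37.

€2,580,947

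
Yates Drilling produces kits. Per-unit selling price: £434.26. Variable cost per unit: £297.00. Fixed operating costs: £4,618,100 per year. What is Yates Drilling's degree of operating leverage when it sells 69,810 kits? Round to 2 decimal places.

1.93

At 69,810 units, contribution = 69,810 × £137.26 = £9,582,120.60.
Subtracting fixed costs: EBIT = £9,582,120.60 − £4,618,100 = £4,964,020.60.
Degree of operating leverage = £9,582,120.60 / £4,964,020.60 = 1.9303.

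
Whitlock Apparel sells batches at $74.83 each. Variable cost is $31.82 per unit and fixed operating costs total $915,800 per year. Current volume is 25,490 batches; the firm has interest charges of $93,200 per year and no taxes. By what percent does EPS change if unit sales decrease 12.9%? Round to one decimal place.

-162.0%

Total contribution margin = 25,490 × $43.01 = $1,096,324.90.
Subtracting fixed costs: EBIT = $1,096,324.90 − $915,800 = $180,524.90.
After interest of $93,200.00, pre-tax earnings = $87,324.90.
Degree of combined leverage = contribution ÷ (EBIT − I) = $1,096,324.90 ÷ $87,324.90 = 12.5546.
EPS therefore changes by 12.5546 × (-12.9%) = -162.0%.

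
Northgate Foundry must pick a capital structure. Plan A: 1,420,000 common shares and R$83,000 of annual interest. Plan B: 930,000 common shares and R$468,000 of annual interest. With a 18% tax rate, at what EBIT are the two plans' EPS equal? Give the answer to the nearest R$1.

At indifference, (EBIT − 83,000)(1 − t)/1,420,000 = (EBIT − 468,000)(1 − t)/930,000.
The (1 − t) factor cancels: (EBIT − 83,000) × 930,000 = (EBIT − 468,000) × 1,420,000.
EBIT × (1,420,000 − 930,000) = 468,000 × 1,420,000 − 83,000 × 930,000 = 587,370,000,000, so EBIT = 587,370,000,000 ÷ 490,000 = 1,198,714.29.

R$1,198,714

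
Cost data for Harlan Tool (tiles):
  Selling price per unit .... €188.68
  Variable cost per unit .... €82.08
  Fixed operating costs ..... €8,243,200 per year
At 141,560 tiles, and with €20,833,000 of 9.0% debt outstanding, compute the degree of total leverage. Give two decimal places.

3.03

Contribution at this volume is 141,560 × €106.60 = €15,090,296.00.
EBIT = €15,090,296.00 − €8,243,200 = €6,847,096.00. Interest = €1,874,970.00, so EBIT − I = €4,972,126.00.
DCL = contribution ÷ (EBIT − I) = €15,090,296.00 ÷ €4,972,126.00 = 3.0350.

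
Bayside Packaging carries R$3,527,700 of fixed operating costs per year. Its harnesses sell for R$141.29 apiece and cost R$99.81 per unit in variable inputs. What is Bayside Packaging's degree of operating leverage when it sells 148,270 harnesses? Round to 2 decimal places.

Total contribution margin = 148,270 × R$41.48 = R$6,150,239.60.
Operating income = contribution − fixed costs = R$6,150,239.60 − R$3,527,700 = R$2,622,539.60.
Degree of operating leverage = R$6,150,239.60 / R$2,622,539.60 = 2.3451.

2.35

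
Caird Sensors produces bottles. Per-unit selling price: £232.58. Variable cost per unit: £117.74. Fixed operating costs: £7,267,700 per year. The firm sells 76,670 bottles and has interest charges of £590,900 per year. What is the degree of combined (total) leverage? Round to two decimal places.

Contribution at this volume is 76,670 × £114.84 = £8,804,782.80.
EBIT = £8,804,782.80 − £7,267,700 = £1,537,082.80. Interest = £590,900.00, so EBIT − I = £946,182.80.
Degree of total leverage = total CM / (EBIT − interest) = £8,804,782.80 / £946,182.80 = 9.3056.

9.31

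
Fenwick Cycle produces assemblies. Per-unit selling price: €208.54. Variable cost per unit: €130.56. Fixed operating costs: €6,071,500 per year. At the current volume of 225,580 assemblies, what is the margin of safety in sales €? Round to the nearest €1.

Contribution margin per unit = €208.54 − €130.56 = €77.98. Break-even units = €6,071,500 ÷ €77.98 = 77,859.71; break-even revenue = 77,859.71 × €208.54 = €16,236,863.43.
Actual sales revenue = 225,580 × €208.54 = €47,042,453.20.
Margin of safety = €47,042,453.20 − €16,236,863.43 = €30,805,590.

€30,805,590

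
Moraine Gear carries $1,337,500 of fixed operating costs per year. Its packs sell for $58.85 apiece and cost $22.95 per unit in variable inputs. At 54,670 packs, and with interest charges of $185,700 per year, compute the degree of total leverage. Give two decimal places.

At 54,670 units, contribution = 54,670 × $35.90 = $1,962,653.00.
EBIT = $1,962,653.00 − $1,337,500 = $625,153.00. Interest = $185,700.00, so EBIT − I = $439,453.00.
Degree of total leverage = total CM / (EBIT − interest) = $1,962,653.00 / $439,453.00 = 4.4661.

4.47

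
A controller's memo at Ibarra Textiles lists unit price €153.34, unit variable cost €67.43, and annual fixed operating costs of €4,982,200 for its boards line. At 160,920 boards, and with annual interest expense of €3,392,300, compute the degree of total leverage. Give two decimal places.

Contribution at this volume is 160,920 × €85.91 = €13,824,637.20.
EBIT = €13,824,637.20 − €4,982,200 = €8,842,437.20. Interest = €3,392,300.00.
DOL = €13,824,637.20 ÷ €8,842,437.20 = 1.5634; DFL = €8,842,437.20 ÷ €5,450,137.20 = 1.6224.
Combined leverage = 1.5634 × 1.6224 = 2.5365.

2.54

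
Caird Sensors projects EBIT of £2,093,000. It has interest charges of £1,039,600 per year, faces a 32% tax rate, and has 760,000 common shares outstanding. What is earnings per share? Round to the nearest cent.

£0.94

Interest = £1,039,600.00, so EBT = £2,093,000 − £1,039,600.00 = £1,053,400.00.
Net income = £1,053,400.00 × (1 − 0.32) = £716,312.00.
Per share: £716,312.00 / 760,000 shares = £0.94.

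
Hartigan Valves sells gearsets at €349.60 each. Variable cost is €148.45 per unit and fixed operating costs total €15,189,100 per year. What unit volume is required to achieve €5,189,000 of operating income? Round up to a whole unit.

101,308 gearsets

Each unit contributes €349.60 − €148.45 = €201.15.
Need Q such that Q × €201.15 − €15,189,100 = €5,189,000, i.e. Q = €20,378,100 / €201.15 = 101,307.98 → 101,308.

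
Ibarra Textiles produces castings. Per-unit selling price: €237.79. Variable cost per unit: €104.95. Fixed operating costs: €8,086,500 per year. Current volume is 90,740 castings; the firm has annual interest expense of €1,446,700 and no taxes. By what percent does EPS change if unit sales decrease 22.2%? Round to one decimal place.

Total contribution margin = 90,740 × €132.84 = €12,053,901.60.
Subtracting fixed costs: EBIT = €12,053,901.60 − €8,086,500 = €3,967,401.60.
After interest of €1,446,700.00, pre-tax earnings = €2,520,701.60.
DCL = total CM / (EBIT − I) = €12,053,901.60 / €2,520,701.60 = 4.7820.
%ΔEPS = DCL × %ΔSales = 4.7820 × -22.2% = -106.2%.

-106.2%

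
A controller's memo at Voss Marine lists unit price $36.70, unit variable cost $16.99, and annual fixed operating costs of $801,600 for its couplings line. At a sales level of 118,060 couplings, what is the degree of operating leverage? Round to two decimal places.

1.53

At 118,060 units, contribution = 118,060 × $19.71 = $2,326,962.60.
Operating income = contribution − fixed costs = $2,326,962.60 − $801,600 = $1,525,362.60.
So DOL = total CM / EBIT = $2,326,962.60 / $1,525,362.60 = 1.5255.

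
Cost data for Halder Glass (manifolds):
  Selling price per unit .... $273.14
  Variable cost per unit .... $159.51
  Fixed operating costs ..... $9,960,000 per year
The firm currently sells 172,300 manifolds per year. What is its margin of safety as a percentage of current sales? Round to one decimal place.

49.1%

Each unit contributes $273.14 − $159.51 = $113.63. Break-even units = $9,960,000 ÷ $113.63 = 87,652.91; break-even revenue = 87,652.91 × $273.14 = $23,941,515.44.
Actual sales revenue = 172,300 × $273.14 = $47,062,022.00.
Margin of safety = ($47,062,022.00 − $23,941,515.44) ÷ $47,062,022.00 = 49.1%.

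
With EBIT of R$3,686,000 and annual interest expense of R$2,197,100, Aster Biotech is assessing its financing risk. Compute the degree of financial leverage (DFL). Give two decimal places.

2.48

Annual interest charges come to R$2,197,100.00.
DFL = EBIT ÷ (EBIT − I) = R$3,686,000 ÷ (R$3,686,000 − R$2,197,100.00) = R$3,686,000 ÷ R$1,488,900.00 = 2.4757.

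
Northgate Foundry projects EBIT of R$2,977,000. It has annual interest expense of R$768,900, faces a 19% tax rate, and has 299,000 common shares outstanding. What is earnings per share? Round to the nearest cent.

Interest = R$768,900.00, so EBT = R$2,977,000 − R$768,900.00 = R$2,208,100.00.
After tax at 19%: net income = R$2,208,100.00 × 0.81 = R$1,788,561.00.
Per share: R$1,788,561.00 / 299,000 shares = R$5.98.

R$5.98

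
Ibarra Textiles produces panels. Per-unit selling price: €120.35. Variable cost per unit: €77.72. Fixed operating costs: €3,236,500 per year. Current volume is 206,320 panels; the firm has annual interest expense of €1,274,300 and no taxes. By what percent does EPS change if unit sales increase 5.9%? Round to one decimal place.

+12.1%

Contribution at this volume is 206,320 × €42.63 = €8,795,421.60.
Subtracting fixed costs: EBIT = €8,795,421.60 − €3,236,500 = €5,558,921.60.
After interest of €1,274,300.00, pre-tax earnings = €4,284,621.60.
DCL = total CM / (EBIT − I) = €8,795,421.60 / €4,284,621.60 = 2.0528.
%ΔEPS = DCL × %ΔSales = 2.0528 × +5.9% = +12.1%.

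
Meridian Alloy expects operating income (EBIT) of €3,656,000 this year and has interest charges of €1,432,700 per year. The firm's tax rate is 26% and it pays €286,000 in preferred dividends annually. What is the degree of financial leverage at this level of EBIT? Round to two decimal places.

1.99

Annual interest charges come to €1,432,700.00.
Pre-tax preferred-dividend burden = €286,000 ÷ (1 − 0.26) = €386,486.49.
DFL = EBIT ÷ [EBIT − I − D_p/(1−t)] = €3,656,000 ÷ [€3,656,000 − €1,432,700.00 − €386,486.49] = €3,656,000 ÷ €1,836,813.51 = 1.9904.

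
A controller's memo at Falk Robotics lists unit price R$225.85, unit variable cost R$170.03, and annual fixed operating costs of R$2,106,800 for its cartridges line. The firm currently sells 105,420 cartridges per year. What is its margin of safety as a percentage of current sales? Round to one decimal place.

64.2%

Contribution margin per unit = R$225.85 − R$170.03 = R$55.82. Break-even units = R$2,106,800 ÷ R$55.82 = 37,742.74; break-even revenue = 37,742.74 × R$225.85 = R$8,524,198.85.
Actual sales revenue = 105,420 × R$225.85 = R$23,809,107.00.
Margin of safety = (R$23,809,107.00 − R$8,524,198.85) ÷ R$23,809,107.00 = 64.2%.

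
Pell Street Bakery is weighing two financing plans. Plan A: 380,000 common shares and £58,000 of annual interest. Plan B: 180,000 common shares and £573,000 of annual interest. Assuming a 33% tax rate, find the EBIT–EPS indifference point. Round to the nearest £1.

Set EPS_A = EPS_B: (EBIT − £58,000)(1 − 0.33) ÷ 380,000 = (EBIT − £573,000)(1 − 0.33) ÷ 180,000.
Cancelling (1 − t) and cross-multiplying: 180,000·(EBIT − 58,000) = 380,000·(EBIT − 573,000).
Solving, EBIT = (573,000·380,000 − 58,000·180,000) / (380,000 − 180,000) = 207,300,000,000 / 200,000 = 1,036,500.00.

£1,036,500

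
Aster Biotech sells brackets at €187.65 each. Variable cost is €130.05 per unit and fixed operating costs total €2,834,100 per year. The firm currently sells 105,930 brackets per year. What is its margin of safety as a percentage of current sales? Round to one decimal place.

53.6%

Contribution margin per unit = €187.65 − €130.05 = €57.60. Break-even units = €2,834,100 ÷ €57.60 = 49,203.12; break-even revenue = 49,203.12 × €187.65 = €9,232,966.41.
Actual sales revenue = 105,930 × €187.65 = €19,877,764.50.
Margin of safety = (€19,877,764.50 − €9,232,966.41) ÷ €19,877,764.50 = 53.6%.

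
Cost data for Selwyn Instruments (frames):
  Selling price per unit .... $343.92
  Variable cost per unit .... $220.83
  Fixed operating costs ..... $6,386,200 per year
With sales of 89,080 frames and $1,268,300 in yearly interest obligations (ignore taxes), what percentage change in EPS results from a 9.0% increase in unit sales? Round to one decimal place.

+29.8%

At 89,080 units, contribution = 89,080 × $123.09 = $10,964,857.20.
Operating income = contribution − fixed costs = $10,964,857.20 − $6,386,200 = $4,578,657.20.
After interest of $1,268,300.00, pre-tax earnings = $3,310,357.20.
DCL = total CM / (EBIT − I) = $10,964,857.20 / $3,310,357.20 = 3.3123.
EPS therefore changes by 3.3123 × (+9.0%) = +29.8%.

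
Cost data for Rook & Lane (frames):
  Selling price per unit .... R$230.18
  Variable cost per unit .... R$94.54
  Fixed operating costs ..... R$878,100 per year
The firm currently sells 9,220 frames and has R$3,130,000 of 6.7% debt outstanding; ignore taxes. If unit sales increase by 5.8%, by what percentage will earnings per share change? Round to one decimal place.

Contribution at this volume is 9,220 × R$135.64 = R$1,250,600.80.
EBIT = R$1,250,600.80 − R$878,100 = R$372,500.80.
After interest of R$209,710.00, pre-tax earnings = R$162,790.80.
DCL = total CM / (EBIT − I) = R$1,250,600.80 / R$162,790.80 = 7.6823.
EPS therefore changes by 7.6823 × (+5.8%) = +44.6%.

+44.6%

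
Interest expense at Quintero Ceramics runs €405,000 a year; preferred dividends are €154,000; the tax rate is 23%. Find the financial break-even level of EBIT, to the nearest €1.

Preferred dividends are paid after tax, so their pre-tax equivalent is €154,000 ÷ (1 − 0.23) = €200,000.00.
EPS = 0 when EBIT covers interest plus the pre-tax preferred burden: €405,000 + €200,000.00 = €605,000.00.

€605,000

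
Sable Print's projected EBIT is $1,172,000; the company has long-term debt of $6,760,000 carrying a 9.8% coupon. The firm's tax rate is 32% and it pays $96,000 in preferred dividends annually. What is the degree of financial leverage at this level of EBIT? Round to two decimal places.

Annual interest charges come to $662,480.00.
Pre-tax preferred-dividend burden = $96,000 ÷ (1 − 0.32) = $141,176.47.
DFL = EBIT ÷ [EBIT − I − D_p/(1−t)] = $1,172,000 ÷ [$1,172,000 − $662,480.00 − $141,176.47] = $1,172,000 ÷ $368,343.53 = 3.1818.

3.18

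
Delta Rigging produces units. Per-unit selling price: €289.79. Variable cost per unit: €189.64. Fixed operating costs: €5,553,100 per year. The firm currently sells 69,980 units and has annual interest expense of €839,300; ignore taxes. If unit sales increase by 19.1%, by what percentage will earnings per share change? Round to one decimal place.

+217.3%

At 69,980 units, contribution = 69,980 × €100.15 = €7,008,497.00.
Subtracting fixed costs: EBIT = €7,008,497.00 − €5,553,100 = €1,455,397.00.
Interest = €839,300.00, so EBIT − I = €616,097.00.
Degree of combined leverage = contribution ÷ (EBIT − I) = €7,008,497.00 ÷ €616,097.00 = 11.3756.
%ΔEPS = DCL × %ΔSales = 11.3756 × +19.1% = +217.3%.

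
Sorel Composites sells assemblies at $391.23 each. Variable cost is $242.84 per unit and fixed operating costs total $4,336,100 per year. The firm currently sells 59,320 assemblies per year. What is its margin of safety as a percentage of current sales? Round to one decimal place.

Unit CM = price − variable cost = $391.23 − $242.84 = $148.39. Break-even units = $4,336,100 ÷ $148.39 = 29,220.97; break-even revenue = 29,220.97 × $391.23 = $11,432,120.78.
Actual sales revenue = 59,320 × $391.23 = $23,207,763.60.
Margin of safety = ($23,207,763.60 − $11,432,120.78) ÷ $23,207,763.60 = 50.7%.

50.7%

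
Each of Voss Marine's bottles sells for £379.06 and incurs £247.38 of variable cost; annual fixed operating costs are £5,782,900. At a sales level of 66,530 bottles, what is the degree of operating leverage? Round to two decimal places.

At 66,530 units, contribution = 66,530 × £131.68 = £8,760,670.40.
Subtracting fixed costs: EBIT = £8,760,670.40 − £5,782,900 = £2,977,770.40.
So DOL = total CM / EBIT = £8,760,670.40 / £2,977,770.40 = 2.9420.

2.94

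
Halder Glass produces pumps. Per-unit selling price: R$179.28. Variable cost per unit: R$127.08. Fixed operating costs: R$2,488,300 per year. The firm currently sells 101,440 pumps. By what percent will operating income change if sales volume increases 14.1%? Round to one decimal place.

+26.6%

At 101,440 units, contribution = 101,440 × R$52.20 = R$5,295,168.00.
EBIT = R$5,295,168.00 − R$2,488,300 = R$2,806,868.00.
DOL = contribution ÷ EBIT = R$5,295,168.00 ÷ R$2,806,868.00 = 1.8865.
Operating income changes by 1.8865 × +14.1% = +26.6%.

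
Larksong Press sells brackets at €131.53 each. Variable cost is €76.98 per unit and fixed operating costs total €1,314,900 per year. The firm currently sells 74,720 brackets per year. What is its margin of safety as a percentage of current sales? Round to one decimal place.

Contribution margin per unit = €131.53 − €76.98 = €54.55. Break-even units = €1,314,900 ÷ €54.55 = 24,104.49; break-even revenue = 24,104.49 × €131.53 = €3,170,463.74.
Current sales = 74,720 × €131.53 = €9,827,921.60.
Margin of safety = (€9,827,921.60 − €3,170,463.74) ÷ €9,827,921.60 = 67.7%.

67.7%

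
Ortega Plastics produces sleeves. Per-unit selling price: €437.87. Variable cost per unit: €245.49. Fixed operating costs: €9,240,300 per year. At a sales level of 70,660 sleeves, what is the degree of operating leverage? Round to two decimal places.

3.12

Total contribution margin = 70,660 × €192.38 = €13,593,570.80.
Operating income = contribution − fixed costs = €13,593,570.80 − €9,240,300 = €4,353,270.80.
Degree of operating leverage = €13,593,570.80 / €4,353,270.80 = 3.1226.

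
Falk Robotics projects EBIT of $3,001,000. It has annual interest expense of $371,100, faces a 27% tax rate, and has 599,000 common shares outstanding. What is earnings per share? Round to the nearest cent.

Interest = $371,100.00, so EBT = $3,001,000 − $371,100.00 = $2,629,900.00.
After tax at 27%: net income = $2,629,900.00 × 0.73 = $1,919,827.00.
Per share: $1,919,827.00 / 599,000 shares = $3.21.

$3.21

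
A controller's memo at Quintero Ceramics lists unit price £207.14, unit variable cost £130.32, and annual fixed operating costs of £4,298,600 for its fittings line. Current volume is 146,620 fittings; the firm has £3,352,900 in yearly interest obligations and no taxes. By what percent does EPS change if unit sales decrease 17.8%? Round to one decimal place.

-55.5%

Contribution at this volume is 146,620 × £76.82 = £11,263,348.40.
EBIT = £11,263,348.40 − £4,298,600 = £6,964,748.40.
Interest = £3,352,900.00, so EBIT − I = £3,611,848.40.
Degree of combined leverage = contribution ÷ (EBIT − I) = £11,263,348.40 ÷ £3,611,848.40 = 3.1184.
%ΔEPS = DCL × %ΔSales = 3.1184 × -17.8% = -55.5%.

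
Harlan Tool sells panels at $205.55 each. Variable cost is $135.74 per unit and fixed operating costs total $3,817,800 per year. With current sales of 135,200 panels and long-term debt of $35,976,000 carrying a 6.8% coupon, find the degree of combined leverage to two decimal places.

Contribution at this volume is 135,200 × $69.81 = $9,438,312.00.
Subtracting fixed costs: EBIT = $9,438,312.00 − $3,817,800 = $5,620,512.00. Interest = $2,446,368.00, so EBIT − I = $3,174,144.00.
DCL = contribution ÷ (EBIT − I) = $9,438,312.00 ÷ $3,174,144.00 = 2.9735.

2.97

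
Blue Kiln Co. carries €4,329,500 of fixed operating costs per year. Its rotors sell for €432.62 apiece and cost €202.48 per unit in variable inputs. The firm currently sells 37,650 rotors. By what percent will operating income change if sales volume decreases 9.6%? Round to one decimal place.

Total contribution margin = 37,650 × €230.14 = €8,664,771.00.
Operating income = contribution − fixed costs = €8,664,771.00 − €4,329,500 = €4,335,271.00.
DOL = contribution ÷ EBIT = €8,664,771.00 ÷ €4,335,271.00 = 1.9987.
%ΔEBIT = DOL × %ΔSales = 1.9987 × -9.6% = -19.2%.

-19.2%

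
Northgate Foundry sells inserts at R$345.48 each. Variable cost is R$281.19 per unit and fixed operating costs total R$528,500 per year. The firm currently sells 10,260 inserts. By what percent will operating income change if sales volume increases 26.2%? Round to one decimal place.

Contribution at this volume is 10,260 × R$64.29 = R$659,615.40.
EBIT = R$659,615.40 − R$528,500 = R$131,115.40.
DOL = contribution ÷ EBIT = R$659,615.40 ÷ R$131,115.40 = 5.0308.
So EBIT moves 5.0308 × (+26.2%) = +131.8%.

+131.8%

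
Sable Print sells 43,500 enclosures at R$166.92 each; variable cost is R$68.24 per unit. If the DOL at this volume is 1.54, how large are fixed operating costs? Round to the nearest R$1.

At 43,500 units, contribution = 43,500 × R$98.68 = R$4,292,580.00.
DOL = contribution / EBIT, so EBIT = R$4,292,580.00 / 1.54 = R$2,787,389.61.
And FC = contribution − EBIT = R$4,292,580.00 − R$2,787,389.61 = R$1,505,190.

R$1,505,190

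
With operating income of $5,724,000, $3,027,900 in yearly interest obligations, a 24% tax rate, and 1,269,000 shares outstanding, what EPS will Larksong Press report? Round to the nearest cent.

$1.61

Pre-tax income = $5,724,000 − $3,027,900.00 = $2,696,100.00.
Net income = $2,696,100.00 × (1 − 0.24) = $2,049,036.00.
EPS = $2,049,036.00 ÷ 1,269,000 = $1.61.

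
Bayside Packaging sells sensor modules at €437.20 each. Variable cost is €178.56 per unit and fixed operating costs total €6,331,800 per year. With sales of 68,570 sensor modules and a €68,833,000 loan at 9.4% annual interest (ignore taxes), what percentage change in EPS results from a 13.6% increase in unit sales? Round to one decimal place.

+48.9%

Contribution at this volume is 68,570 × €258.64 = €17,734,944.80.
Operating income = contribution − fixed costs = €17,734,944.80 − €6,331,800 = €11,403,144.80.
After interest of €6,470,302.00, pre-tax earnings = €4,932,842.80.
Degree of combined leverage = contribution ÷ (EBIT − I) = €17,734,944.80 ÷ €4,932,842.80 = 3.5953.
%ΔEPS = DCL × %ΔSales = 3.5953 × +13.6% = +48.9%.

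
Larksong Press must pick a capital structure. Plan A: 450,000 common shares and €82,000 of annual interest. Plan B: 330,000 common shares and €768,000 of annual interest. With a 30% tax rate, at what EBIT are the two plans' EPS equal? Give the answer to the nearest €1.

Set EPS_A = EPS_B: (EBIT − €82,000)(1 − 0.30) ÷ 450,000 = (EBIT − €768,000)(1 − 0.30) ÷ 330,000.
Cancelling (1 − t) and cross-multiplying: 330,000·(EBIT − 82,000) = 450,000·(EBIT − 768,000).
Solving, EBIT = (768,000·450,000 − 82,000·330,000) / (450,000 − 330,000) = 318,540,000,000 / 120,000 = 2,654,500.00.

€2,654,500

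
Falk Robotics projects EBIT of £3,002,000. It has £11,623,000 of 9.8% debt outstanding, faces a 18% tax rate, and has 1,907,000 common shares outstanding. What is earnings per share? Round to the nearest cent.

£0.80

Interest = £1,139,054.00, so EBT = £3,002,000 − £1,139,054.00 = £1,862,946.00.
Net income = £1,862,946.00 × (1 − 0.18) = £1,527,615.72.
Per share: £1,527,615.72 / 1,907,000 shares = £0.80.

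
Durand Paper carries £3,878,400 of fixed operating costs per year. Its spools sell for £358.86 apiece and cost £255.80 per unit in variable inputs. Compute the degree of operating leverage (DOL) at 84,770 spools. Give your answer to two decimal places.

1.80

Total contribution margin = 84,770 × £103.06 = £8,736,396.20.
Operating income = contribution − fixed costs = £8,736,396.20 − £3,878,400 = £4,857,996.20.
So DOL = total CM / EBIT = £8,736,396.20 / £4,857,996.20 = 1.7984.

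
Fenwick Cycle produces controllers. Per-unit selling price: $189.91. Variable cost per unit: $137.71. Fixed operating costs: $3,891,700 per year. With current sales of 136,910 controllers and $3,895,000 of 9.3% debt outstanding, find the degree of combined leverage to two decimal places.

Total contribution margin = 136,910 × $52.20 = $7,146,702.00.
Operating income = contribution − fixed costs = $7,146,702.00 − $3,891,700 = $3,255,002.00. Interest = $362,235.00.
DOL = $7,146,702.00 ÷ $3,255,002.00 = 2.1956; DFL = $3,255,002.00 ÷ $2,892,767.00 = 1.1252.
DCL = DOL × DFL = 2.1956 × 1.1252 = 2.4705.

2.47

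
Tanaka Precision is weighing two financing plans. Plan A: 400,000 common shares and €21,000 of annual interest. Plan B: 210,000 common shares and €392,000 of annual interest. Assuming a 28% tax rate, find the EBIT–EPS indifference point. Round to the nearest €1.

At indifference, (EBIT − 21,000)(1 − t)/400,000 = (EBIT − 392,000)(1 − t)/210,000.
Cancelling (1 − t) and cross-multiplying: 210,000·(EBIT − 21,000) = 400,000·(EBIT − 392,000).
Solving, EBIT = (392,000·400,000 − 21,000·210,000) / (400,000 − 210,000) = 152,390,000,000 / 190,000 = 802,052.63.

€802,053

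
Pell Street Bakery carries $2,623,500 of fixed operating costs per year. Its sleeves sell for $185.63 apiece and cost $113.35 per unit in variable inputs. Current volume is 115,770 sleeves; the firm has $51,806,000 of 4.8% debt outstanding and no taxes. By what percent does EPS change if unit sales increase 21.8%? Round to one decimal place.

+56.0%

Contribution at this volume is 115,770 × $72.28 = $8,367,855.60.
EBIT = $8,367,855.60 − $2,623,500 = $5,744,355.60.
After interest of $2,486,688.00, pre-tax earnings = $3,257,667.60.
DCL = total CM / (EBIT − I) = $8,367,855.60 / $3,257,667.60 = 2.5687.
%ΔEPS = DCL × %ΔSales = 2.5687 × +21.8% = +56.0%.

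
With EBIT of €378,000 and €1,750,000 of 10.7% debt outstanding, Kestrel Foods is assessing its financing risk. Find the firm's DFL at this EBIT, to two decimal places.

Interest = €187,250.00.
Degree of financial leverage = EBIT / (EBIT − interest) = €378,000 / €190,750.00 = 1.9817.

1.98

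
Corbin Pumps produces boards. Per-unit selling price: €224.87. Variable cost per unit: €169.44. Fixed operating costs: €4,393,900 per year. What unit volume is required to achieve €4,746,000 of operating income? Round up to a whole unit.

Each unit contributes €224.87 − €169.44 = €55.43.
Required volume = (fixed costs + target profit) ÷ CM = (€4,393,900 + €4,746,000) ÷ €55.43 = 164,890.85, so 164,891 boards.

164,891 boards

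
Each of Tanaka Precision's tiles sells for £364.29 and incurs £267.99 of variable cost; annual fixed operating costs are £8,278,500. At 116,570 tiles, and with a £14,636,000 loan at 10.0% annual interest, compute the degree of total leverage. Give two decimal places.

7.57

Contribution at this volume is 116,570 × £96.30 = £11,225,691.00.
Subtracting fixed costs: EBIT = £11,225,691.00 − £8,278,500 = £2,947,191.00. Interest = £1,463,600.00, so EBIT − I = £1,483,591.00.
Degree of total leverage = total CM / (EBIT − interest) = £11,225,691.00 / £1,483,591.00 = 7.5666.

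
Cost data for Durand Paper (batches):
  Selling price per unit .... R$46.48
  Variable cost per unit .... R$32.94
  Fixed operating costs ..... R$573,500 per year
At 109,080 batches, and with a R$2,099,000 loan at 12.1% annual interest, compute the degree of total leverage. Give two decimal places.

At 109,080 units, contribution = 109,080 × R$13.54 = R$1,476,943.20.
EBIT = R$1,476,943.20 − R$573,500 = R$903,443.20. Interest = R$253,979.00.
DOL = R$1,476,943.20 ÷ R$903,443.20 = 1.6348; DFL = R$903,443.20 ÷ R$649,464.20 = 1.3911.
DCL = DOL × DFL = 1.6348 × 1.3911 = 2.2742.

2.27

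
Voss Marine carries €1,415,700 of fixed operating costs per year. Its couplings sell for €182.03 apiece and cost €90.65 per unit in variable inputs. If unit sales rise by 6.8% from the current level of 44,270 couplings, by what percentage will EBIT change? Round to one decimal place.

Total contribution margin = 44,270 × €91.38 = €4,045,392.60.
Subtracting fixed costs: EBIT = €4,045,392.60 − €1,415,700 = €2,629,692.60.
Degree of operating leverage = €4,045,392.60 / €2,629,692.60 = 1.5384.
%ΔEBIT = DOL × %ΔSales = 1.5384 × +6.8% = +10.5%.

+10.5%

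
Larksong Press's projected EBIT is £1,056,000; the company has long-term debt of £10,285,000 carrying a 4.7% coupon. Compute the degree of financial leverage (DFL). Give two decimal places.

1.84

Interest = £483,395.00.
DFL = EBIT ÷ (EBIT − I) = £1,056,000 ÷ (£1,056,000 − £483,395.00) = £1,056,000 ÷ £572,605.00 = 1.8442.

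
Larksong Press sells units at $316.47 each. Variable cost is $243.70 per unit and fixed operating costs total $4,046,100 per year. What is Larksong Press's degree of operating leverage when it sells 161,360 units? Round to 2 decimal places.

Total contribution margin = 161,360 × $72.77 = $11,742,167.20.
Operating income = contribution − fixed costs = $11,742,167.20 − $4,046,100 = $7,696,067.20.
DOL = contribution ÷ EBIT = $11,742,167.20 ÷ $7,696,067.20 = 1.5257.

1.53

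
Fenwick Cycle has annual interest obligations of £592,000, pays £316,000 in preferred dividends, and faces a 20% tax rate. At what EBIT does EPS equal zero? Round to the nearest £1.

Preferred dividends are paid after tax, so their pre-tax equivalent is £316,000 ÷ (1 − 0.20) = £395,000.00.
EPS = 0 when EBIT covers interest plus the pre-tax preferred burden: £592,000 + £395,000.00 = £987,000.00.

£987,000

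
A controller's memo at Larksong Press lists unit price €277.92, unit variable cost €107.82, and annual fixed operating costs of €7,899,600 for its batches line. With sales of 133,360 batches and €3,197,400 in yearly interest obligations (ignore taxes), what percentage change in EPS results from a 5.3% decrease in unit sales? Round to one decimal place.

At 133,360 units, contribution = 133,360 × €170.10 = €22,684,536.00.
Operating income = contribution − fixed costs = €22,684,536.00 − €7,899,600 = €14,784,936.00.
After interest of €3,197,400.00, pre-tax earnings = €11,587,536.00.
Degree of combined leverage = contribution ÷ (EBIT − I) = €22,684,536.00 ÷ €11,587,536.00 = 1.9577.
%ΔEPS = DCL × %ΔSales = 1.9577 × -5.3% = -10.4%.

-10.4%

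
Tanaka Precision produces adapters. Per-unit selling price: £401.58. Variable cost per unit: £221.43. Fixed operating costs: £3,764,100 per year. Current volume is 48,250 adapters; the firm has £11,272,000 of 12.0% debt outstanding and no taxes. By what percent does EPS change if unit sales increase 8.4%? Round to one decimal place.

Contribution at this volume is 48,250 × £180.15 = £8,692,237.50.
Subtracting fixed costs: EBIT = £8,692,237.50 − £3,764,100 = £4,928,137.50.
After interest of £1,352,640.00, pre-tax earnings = £3,575,497.50.
DCL = total CM / (EBIT − I) = £8,692,237.50 / £3,575,497.50 = 2.4311.
EPS therefore changes by 2.4311 × (+8.4%) = +20.4%.

+20.4%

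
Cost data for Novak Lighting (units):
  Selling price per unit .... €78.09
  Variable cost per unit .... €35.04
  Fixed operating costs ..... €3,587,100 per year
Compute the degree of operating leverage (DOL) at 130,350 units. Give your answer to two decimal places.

2.77

Total contribution margin = 130,350 × €43.05 = €5,611,567.50.
Subtracting fixed costs: EBIT = €5,611,567.50 − €3,587,100 = €2,024,467.50.
So DOL = total CM / EBIT = €5,611,567.50 / €2,024,467.50 = 2.7719.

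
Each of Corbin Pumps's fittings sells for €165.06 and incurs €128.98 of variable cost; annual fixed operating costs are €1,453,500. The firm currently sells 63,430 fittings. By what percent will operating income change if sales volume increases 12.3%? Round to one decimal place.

Total contribution margin = 63,430 × €36.08 = €2,288,554.40.
Operating income = contribution − fixed costs = €2,288,554.40 − €1,453,500 = €835,054.40.
So DOL = total CM / EBIT = €2,288,554.40 / €835,054.40 = 2.7406.
Operating income changes by 2.7406 × +12.3% = +33.7%.

+33.7%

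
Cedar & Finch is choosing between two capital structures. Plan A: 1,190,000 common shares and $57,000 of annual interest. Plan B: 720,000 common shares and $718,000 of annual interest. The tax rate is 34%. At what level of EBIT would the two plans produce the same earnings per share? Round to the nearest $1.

$1,730,596

At indifference, (EBIT − 57,000)(1 − t)/1,190,000 = (EBIT − 718,000)(1 − t)/720,000.
The (1 − t) factor cancels: (EBIT − 57,000) × 720,000 = (EBIT − 718,000) × 1,190,000.
EBIT × (1,190,000 − 720,000) = 718,000 × 1,190,000 − 57,000 × 720,000 = 813,380,000,000, so EBIT = 813,380,000,000 ÷ 470,000 = 1,730,595.74.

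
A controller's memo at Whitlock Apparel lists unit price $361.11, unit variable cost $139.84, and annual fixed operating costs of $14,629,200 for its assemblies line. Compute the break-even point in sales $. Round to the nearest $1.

Contribution margin per unit = $361.11 − $139.84 = $221.27, a CM ratio of $221.27 ÷ $361.11 = 0.6127.
Break-even revenue = fixed costs × price ÷ CM = $14,629,200 × $361.11 ÷ $221.27 = $23,874,680.

$23,874,680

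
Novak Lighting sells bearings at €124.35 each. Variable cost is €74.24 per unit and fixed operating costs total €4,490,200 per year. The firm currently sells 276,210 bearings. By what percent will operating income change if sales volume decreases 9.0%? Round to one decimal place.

-13.3%

Contribution at this volume is 276,210 × €50.11 = €13,840,883.10.
Operating income = contribution − fixed costs = €13,840,883.10 − €4,490,200 = €9,350,683.10.
Degree of operating leverage = €13,840,883.10 / €9,350,683.10 = 1.4802.
%ΔEBIT = DOL × %ΔSales = 1.4802 × -9.0% = -13.3%.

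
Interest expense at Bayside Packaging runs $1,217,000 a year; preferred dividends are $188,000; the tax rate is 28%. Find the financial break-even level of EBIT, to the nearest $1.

Grossing the preferred dividend up to pre-tax terms: $188,000 / (1 − 0.28) = $261,111.11.
Financial break-even EBIT = interest + D_p ÷ (1 − t) = $1,217,000 + $261,111.11 = $1,478,111.11.

$1,478,111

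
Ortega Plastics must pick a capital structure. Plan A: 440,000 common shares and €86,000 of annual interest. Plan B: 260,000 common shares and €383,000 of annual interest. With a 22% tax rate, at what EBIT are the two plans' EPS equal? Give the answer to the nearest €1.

€812,000

At indifference, (EBIT − 86,000)(1 − t)/440,000 = (EBIT − 383,000)(1 − t)/260,000.
The (1 − t) factor cancels: (EBIT − 86,000) × 260,000 = (EBIT − 383,000) × 440,000.
EBIT × (440,000 − 260,000) = 383,000 × 440,000 − 86,000 × 260,000 = 146,160,000,000, so EBIT = 146,160,000,000 ÷ 180,000 = 812,000.00.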